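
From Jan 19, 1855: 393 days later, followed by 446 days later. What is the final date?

Counting forward 393 days from January 19, 1855:
January has 31 days, so 31 − 19 = 12 days remain after January 19, 1855; 393 − 12 = 381 left.
February 1855 has 28 days (1855 is not a leap year): 381 − 28 = 353 left.
March 1855 has 31 days: 353 − 31 = 322 left.
April 1855 has 30 days: 322 − 30 = 292 left.
May 1855 has 31 days: 292 − 31 = 261 left.
June 1855 has 30 days: 261 − 30 = 231 left.
July 1855 has 31 days: 231 − 31 = 200 left.
August 1855 has 31 days: 200 − 31 = 169 left.
September 1855 has 30 days: 169 − 30 = 139 left.
October 1855 has 31 days: 139 − 31 = 108 left.
November 1855 has 30 days: 108 − 30 = 78 left.
December 1855 has 31 days: 78 − 31 = 47 left.
January 1856 has 31 days: 47 − 31 = 16 left.
16 days into February 1856 → February 16, 1856.
Counting forward 446 days from February 16, 1856:
February has 29 days, so 29 − 16 = 13 days remain after February 16, 1856; 446 − 13 = 433 left.
March 1856 has 31 days: 433 − 31 = 402 left.
April 1856 has 30 days: 402 − 30 = 372 left.
May 1856 has 31 days: 372 − 31 = 341 left.
June 1856 has 30 days: 341 − 30 = 311 left.
July 1856 has 31 days: 311 − 31 = 280 left.
August 1856 has 31 days: 280 − 31 = 249 left.
September 1856 has 30 days: 249 − 30 = 219 left.
October 1856 has 31 days: 219 − 31 = 188 left.
November 1856 has 30 days: 188 − 30 = 158 left.
December 1856 has 31 days: 158 − 31 = 127 left.
January 1857 has 31 days: 127 − 31 = 96 left.
February 1857 has 28 days (1857 is not a leap year): 96 − 28 = 68 left.
March 1857 has 31 days: 68 − 31 = 37 left.
April 1857 has 30 days: 37 − 30 = 7 left.
7 days into May 1857 → May 7, 1857.

May 7, 1857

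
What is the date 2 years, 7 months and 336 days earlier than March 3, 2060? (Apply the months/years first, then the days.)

September 1, 2056

Going back 2 years, 7 months and 336 days from March 3, 2060: first the month/year part, then the days.
-2 years → 2058; month 3 − 7 = -4, which is month 8 of year 2057 → August 2057.
Day 3 is valid in August, giving August 3, 2057.
Now subtract 336 days from August 3, 2057.
Going back 3 days from August 3, 2057 reaches the end of the previous month; 336 − 3 = 333 left.
July 2057 has 31 days: 333 − 31 = 302 left.
June 2057 has 30 days: 302 − 30 = 272 left.
May 2057 has 31 days: 272 − 31 = 241 left.
April 2057 has 30 days: 241 − 30 = 211 left.
March 2057 has 31 days: 211 − 31 = 180 left.
February 2057 has 28 days (2057 is not a leap year): 180 − 28 = 152 left.
January 2057 has 31 days: 152 − 31 = 121 left.
December 2056 has 31 days: 121 − 31 = 90 left.
November 2056 has 30 days: 90 − 30 = 60 left.
October 2056 has 31 days: 60 − 31 = 29 left.
September 2056 has 30 days; 30 − 29 = 1 → September 1, 2056.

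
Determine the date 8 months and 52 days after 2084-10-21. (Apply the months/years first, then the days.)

August 12, 2085

Advancing 8 months and 52 days from October 21, 2084: first the month/year part, then the days.
month 10 + 8 = 18, which is month 6 of year 2085 → June 2085.
Day 21 is valid in June, giving June 21, 2085.
Now add 52 days from June 21, 2085.
June has 30 days, so 30 − 21 = 9 days remain after June 21, 2085; 52 − 9 = 43 left.
July 2085 has 31 days: 43 − 31 = 12 left.
12 days into August 2085 → August 12, 2085.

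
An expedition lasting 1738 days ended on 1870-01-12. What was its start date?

Subtracting 1738 days from January 12, 1870.
Going back 12 days from January 12, 1870 reaches the end of the previous month; 1738 − 12 = 1726 left.
December 1869 has 31 days: 1726 − 31 = 1695 left.
November 1869 has 30 days: 1695 − 30 = 1665 left.
October 1869 has 31 days: 1665 − 31 = 1634 left.
September 1869 has 30 days: 1634 − 30 = 1604 left.
August 1869 has 31 days: 1604 − 31 = 1573 left.
July 1869 has 31 days: 1573 − 31 = 1542 left.
June 1869 has 30 days: 1542 − 30 = 1512 left.
May 1869 has 31 days: 1512 − 31 = 1481 left.
April 1869 has 30 days: 1481 − 30 = 1451 left.
March 1869 has 31 days: 1451 − 31 = 1420 left.
February 1869 has 28 days (1869 is not a leap year): 1420 − 28 = 1392 left.
January 1869 has 31 days: 1392 − 31 = 1361 left.
December 1868 has 31 days: 1361 − 31 = 1330 left.
November 1868 has 30 days: 1330 − 30 = 1300 left.
October 1868 has 31 days: 1300 − 31 = 1269 left.
September 1868 has 30 days: 1269 − 30 = 1239 left.
August 1868 has 31 days: 1239 − 31 = 1208 left.
July 1868 has 31 days: 1208 − 31 = 1177 left.
June 1868 has 30 days: 1177 − 30 = 1147 left.
May 1868 has 31 days: 1147 − 31 = 1116 left.
April 1868 has 30 days: 1116 − 30 = 1086 left.
March 1868 has 31 days: 1086 − 31 = 1055 left.
February 1868 has 29 days (1868 is a leap year): 1055 − 29 = 1026 left.
January 1868 has 31 days: 1026 − 31 = 995 left.
December 1867 has 31 days: 995 − 31 = 964 left.
November 1867 has 30 days: 964 − 30 = 934 left.
October 1867 has 31 days: 934 − 31 = 903 left.
September 1867 has 30 days: 903 − 30 = 873 left.
August 1867 has 31 days: 873 − 31 = 842 left.
July 1867 has 31 days: 842 − 31 = 811 left.
June 1867 has 30 days: 811 − 30 = 781 left.
May 1867 has 31 days: 781 − 31 = 750 left.
April 1867 has 30 days: 750 − 30 = 720 left.
March 1867 has 31 days: 720 − 31 = 689 left.
February 1867 has 28 days (1867 is not a leap year): 689 − 28 = 661 left.
January 1867 has 31 days: 661 − 31 = 630 left.
December 1866 has 31 days: 630 − 31 = 599 left.
November 1866 has 30 days: 599 − 30 = 569 left.
October 1866 has 31 days: 569 − 31 = 538 left.
September 1866 has 30 days: 538 − 30 = 508 left.
August 1866 has 31 days: 508 − 31 = 477 left.
July 1866 has 31 days: 477 − 31 = 446 left.
June 1866 has 30 days: 446 − 30 = 416 left.
May 1866 has 31 days: 416 − 31 = 385 left.
April 1866 has 30 days: 385 − 30 = 355 left.
March 1866 has 31 days: 355 − 31 = 324 left.
February 1866 has 28 days (1866 is not a leap year): 324 − 28 = 296 left.
January 1866 has 31 days: 296 − 31 = 265 left.
December 1865 has 31 days: 265 − 31 = 234 left.
November 1865 has 30 days: 234 − 30 = 204 left.
October 1865 has 31 days: 204 − 31 = 173 left.
September 1865 has 30 days: 173 − 30 = 143 left.
August 1865 has 31 days: 143 − 31 = 112 left.
July 1865 has 31 days: 112 − 31 = 81 left.
June 1865 has 30 days: 81 − 30 = 51 left.
May 1865 has 31 days: 51 − 31 = 20 left.
April 1865 has 30 days; 30 − 20 = 10 → April 10, 1865.

April 10, 1865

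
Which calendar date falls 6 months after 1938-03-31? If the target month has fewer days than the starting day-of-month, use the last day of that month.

September 30, 1938

Adding 6 months from March 31, 1938.
month 3 + 6 = 9 → September 1938.
September 1938 has only 30 days and the start was day 31, so the date clamps to September 30, 1938.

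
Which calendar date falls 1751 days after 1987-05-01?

February 15, 1992

Advancing 1751 days from May 1, 1987.
May has 31 days, so 31 − 1 = 30 days remain after May 1, 1987; 1751 − 30 = 1721 left.
June 1987 has 30 days: 1721 − 30 = 1691 left.
July 1987 has 31 days: 1691 − 31 = 1660 left.
August 1987 has 31 days: 1660 − 31 = 1629 left.
September 1987 has 30 days: 1629 − 30 = 1599 left.
October 1987 has 31 days: 1599 − 31 = 1568 left.
November 1987 has 30 days: 1568 − 30 = 1538 left.
December 1987 has 31 days: 1538 − 31 = 1507 left.
January 1988 has 31 days: 1507 − 31 = 1476 left.
February 1988 has 29 days (1988 is a leap year): 1476 − 29 = 1447 left.
March 1988 has 31 days: 1447 − 31 = 1416 left.
April 1988 has 30 days: 1416 − 30 = 1386 left.
May 1988 has 31 days: 1386 − 31 = 1355 left.
June 1988 has 30 days: 1355 − 30 = 1325 left.
July 1988 has 31 days: 1325 − 31 = 1294 left.
August 1988 has 31 days: 1294 − 31 = 1263 left.
September 1988 has 30 days: 1263 − 30 = 1233 left.
October 1988 has 31 days: 1233 − 31 = 1202 left.
November 1988 has 30 days: 1202 − 30 = 1172 left.
December 1988 has 31 days: 1172 − 31 = 1141 left.
January 1989 has 31 days: 1141 − 31 = 1110 left.
February 1989 has 28 days (1989 is not a leap year): 1110 − 28 = 1082 left.
March 1989 has 31 days: 1082 − 31 = 1051 left.
April 1989 has 30 days: 1051 − 30 = 1021 left.
May 1989 has 31 days: 1021 − 31 = 990 left.
June 1989 has 30 days: 990 − 30 = 960 left.
July 1989 has 31 days: 960 − 31 = 929 left.
August 1989 has 31 days: 929 − 31 = 898 left.
September 1989 has 30 days: 898 − 30 = 868 left.
October 1989 has 31 days: 868 − 31 = 837 left.
November 1989 has 30 days: 837 − 30 = 807 left.
December 1989 has 31 days: 807 − 31 = 776 left.
January 1990 has 31 days: 776 − 31 = 745 left.
February 1990 has 28 days (1990 is not a leap year): 745 − 28 = 717 left.
March 1990 has 31 days: 717 − 31 = 686 left.
April 1990 has 30 days: 686 − 30 = 656 left.
May 1990 has 31 days: 656 − 31 = 625 left.
June 1990 has 30 days: 625 − 30 = 595 left.
July 1990 has 31 days: 595 − 31 = 564 left.
August 1990 has 31 days: 564 − 31 = 533 left.
September 1990 has 30 days: 533 − 30 = 503 left.
October 1990 has 31 days: 503 − 31 = 472 left.
November 1990 has 30 days: 472 − 30 = 442 left.
December 1990 has 31 days: 442 − 31 = 411 left.
January 1991 has 31 days: 411 − 31 = 380 left.
February 1991 has 28 days (1991 is not a leap year): 380 − 28 = 352 left.
March 1991 has 31 days: 352 − 31 = 321 left.
April 1991 has 30 days: 321 − 30 = 291 left.
May 1991 has 31 days: 291 − 31 = 260 left.
June 1991 has 30 days: 260 − 30 = 230 left.
July 1991 has 31 days: 230 − 31 = 199 left.
August 1991 has 31 days: 199 − 31 = 168 left.
September 1991 has 30 days: 168 − 30 = 138 left.
October 1991 has 31 days: 138 − 31 = 107 left.
November 1991 has 30 days: 107 − 30 = 77 left.
December 1991 has 31 days: 77 − 31 = 46 left.
January 1992 has 31 days: 46 − 31 = 15 left.
15 days into February 1992 → February 15, 1992.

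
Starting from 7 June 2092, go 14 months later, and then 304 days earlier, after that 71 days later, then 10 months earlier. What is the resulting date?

February 17, 2092

Advancing 14 months from June 7, 2092:
month 6 + 14 = 20, which is month 8 of year 2093 → August 2093.
Day 7 is valid in August, giving August 7, 2093.
Going back 304 days from August 7, 2093:
Going back 7 days from August 7, 2093 reaches the end of the previous month; 304 − 7 = 297 left.
July 2093 has 31 days: 297 − 31 = 266 left.
June 2093 has 30 days: 266 − 30 = 236 left.
May 2093 has 31 days: 236 − 31 = 205 left.
April 2093 has 30 days: 205 − 30 = 175 left.
March 2093 has 31 days: 175 − 31 = 144 left.
February 2093 has 28 days (2093 is not a leap year): 144 − 28 = 116 left.
January 2093 has 31 days: 116 − 31 = 85 left.
December 2092 has 31 days: 85 − 31 = 54 left.
November 2092 has 30 days: 54 − 30 = 24 left.
October 2092 has 31 days; 31 − 24 = 7 → October 7, 2092.
Adding 71 days from October 7, 2092:
October has 31 days, so 31 − 7 = 24 days remain after October 7, 2092; 71 − 24 = 47 left.
November 2092 has 30 days: 47 − 30 = 17 left.
17 days into December 2092 → December 17, 2092.
Going back 10 months from December 17, 2092:
month 12 − 10 = 2 → February 2092.
Day 17 is valid in February, giving February 17, 2092.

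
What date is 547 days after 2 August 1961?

January 31, 1963

Advancing 547 days from August 2, 1961.
August has 31 days, so 31 − 2 = 29 days remain after August 2, 1961; 547 − 29 = 518 left.
September 1961 has 30 days: 518 − 30 = 488 left.
October 1961 has 31 days: 488 − 31 = 457 left.
November 1961 has 30 days: 457 − 30 = 427 left.
December 1961 has 31 days: 427 − 31 = 396 left.
January 1962 has 31 days: 396 − 31 = 365 left.
February 1962 has 28 days (1962 is not a leap year): 365 − 28 = 337 left.
March 1962 has 31 days: 337 − 31 = 306 left.
April 1962 has 30 days: 306 − 30 = 276 left.
May 1962 has 31 days: 276 − 31 = 245 left.
June 1962 has 30 days: 245 − 30 = 215 left.
July 1962 has 31 days: 215 − 31 = 184 left.
August 1962 has 31 days: 184 − 31 = 153 left.
September 1962 has 30 days: 153 − 30 = 123 left.
October 1962 has 31 days: 123 − 31 = 92 left.
November 1962 has 30 days: 92 − 30 = 62 left.
December 1962 has 31 days: 62 − 31 = 31 left.
31 days into January 1963 → January 31, 1963.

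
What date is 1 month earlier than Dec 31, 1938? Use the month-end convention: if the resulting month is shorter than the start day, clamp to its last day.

November 30, 1938

Going back 1 month from December 31, 1938.
month 12 − 1 = 11 → November 1938.
November 1938 has only 30 days and the start was day 31, so the date clamps to November 30, 1938.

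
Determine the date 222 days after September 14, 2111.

April 23, 2112

Adding 222 days from September 14, 2111.
September has 30 days, so 30 − 14 = 16 days remain after September 14, 2111; 222 − 16 = 206 left.
October 2111 has 31 days: 206 − 31 = 175 left.
November 2111 has 30 days: 175 − 30 = 145 left.
December 2111 has 31 days: 145 − 31 = 114 left.
January 2112 has 31 days: 114 − 31 = 83 left.
February 2112 has 29 days (2112 is a leap year): 83 − 29 = 54 left.
March 2112 has 31 days: 54 − 31 = 23 left.
23 days into April 2112 → April 23, 2112.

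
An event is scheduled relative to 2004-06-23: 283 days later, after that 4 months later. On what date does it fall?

Counting forward 283 days from June 23, 2004:
June has 30 days, so 30 − 23 = 7 days remain after June 23, 2004; 283 − 7 = 276 left.
July 2004 has 31 days: 276 − 31 = 245 left.
August 2004 has 31 days: 245 − 31 = 214 left.
September 2004 has 30 days: 214 − 30 = 184 left.
October 2004 has 31 days: 184 − 31 = 153 left.
November 2004 has 30 days: 153 − 30 = 123 left.
December 2004 has 31 days: 123 − 31 = 92 left.
January 2005 has 31 days: 92 − 31 = 61 left.
February 2005 has 28 days (2005 is not a leap year): 61 − 28 = 33 left.
March 2005 has 31 days: 33 − 31 = 2 left.
2 days into April 2005 → April 2, 2005.
Adding 4 months from April 2, 2005:
month 4 + 4 = 8 → August 2005.
Day 2 is valid in August, giving August 2, 2005.

August 2, 2005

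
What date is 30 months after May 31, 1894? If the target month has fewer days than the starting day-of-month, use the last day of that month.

November 30, 1896

Adding 30 months from May 31, 1894.
month 5 + 30 = 35, which is month 11 of year 1896 → November 1896.
November 1896 has only 30 days and the start was day 31, so the date clamps to November 30, 1896.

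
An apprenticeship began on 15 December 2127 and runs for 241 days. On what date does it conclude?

Counting forward 241 days from December 15, 2127.
December has 31 days, so 31 − 15 = 16 days remain after December 15, 2127; 241 − 16 = 225 left.
January 2128 has 31 days: 225 − 31 = 194 left.
February 2128 has 29 days (2128 is a leap year): 194 − 29 = 165 left.
March 2128 has 31 days: 165 − 31 = 134 left.
April 2128 has 30 days: 134 − 30 = 104 left.
May 2128 has 31 days: 104 − 31 = 73 left.
June 2128 has 30 days: 73 − 30 = 43 left.
July 2128 has 31 days: 43 − 31 = 12 left.
12 days into August 2128 → August 12, 2128.

August 12, 2128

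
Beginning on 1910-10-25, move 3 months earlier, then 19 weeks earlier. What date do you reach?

March 14, 1910

Subtracting 3 months from October 25, 1910:
month 10 − 3 = 7 → July 1910.
Day 25 is valid in July, giving July 25, 1910.
Going back 19 weeks (= 133 days) from July 25, 1910:
Going back 25 days from July 25, 1910 reaches the end of the previous month; 133 − 25 = 108 left.
June 1910 has 30 days: 108 − 30 = 78 left.
May 1910 has 31 days: 78 − 31 = 47 left.
April 1910 has 30 days: 47 − 30 = 17 left.
March 1910 has 31 days; 31 − 17 = 14 → March 14, 1910.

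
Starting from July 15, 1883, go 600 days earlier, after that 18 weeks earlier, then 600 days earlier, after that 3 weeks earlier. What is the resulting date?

Subtracting 600 days from July 15, 1883:
Going back 15 days from July 15, 1883 reaches the end of the previous month; 600 − 15 = 585 left.
June 1883 has 30 days: 585 − 30 = 555 left.
May 1883 has 31 days: 555 − 31 = 524 left.
April 1883 has 30 days: 524 − 30 = 494 left.
March 1883 has 31 days: 494 − 31 = 463 left.
February 1883 has 28 days (1883 is not a leap year): 463 − 28 = 435 left.
January 1883 has 31 days: 435 − 31 = 404 left.
December 1882 has 31 days: 404 − 31 = 373 left.
November 1882 has 30 days: 373 − 30 = 343 left.
October 1882 has 31 days: 343 − 31 = 312 left.
September 1882 has 30 days: 312 − 30 = 282 left.
August 1882 has 31 days: 282 − 31 = 251 left.
July 1882 has 31 days: 251 − 31 = 220 left.
June 1882 has 30 days: 220 − 30 = 190 left.
May 1882 has 31 days: 190 − 31 = 159 left.
April 1882 has 30 days: 159 − 30 = 129 left.
March 1882 has 31 days: 129 − 31 = 98 left.
February 1882 has 28 days (1882 is not a leap year): 98 − 28 = 70 left.
January 1882 has 31 days: 70 − 31 = 39 left.
December 1881 has 31 days: 39 − 31 = 8 left.
November 1881 has 30 days; 30 − 8 = 22 → November 22, 1881.
Counting back 18 weeks (= 126 days) from November 22, 1881:
Going back 22 days from November 22, 1881 reaches the end of the previous month; 126 − 22 = 104 left.
October 1881 has 31 days: 104 − 31 = 73 left.
September 1881 has 30 days: 73 − 30 = 43 left.
August 1881 has 31 days: 43 − 31 = 12 left.
July 1881 has 31 days; 31 − 12 = 19 → July 19, 1881.
Subtracting 600 days from July 19, 1881:
Going back 19 days from July 19, 1881 reaches the end of the previous month; 600 − 19 = 581 left.
June 1881 has 30 days: 581 − 30 = 551 left.
May 1881 has 31 days: 551 − 31 = 520 left.
April 1881 has 30 days: 520 − 30 = 490 left.
March 1881 has 31 days: 490 − 31 = 459 left.
February 1881 has 28 days (1881 is not a leap year): 459 − 28 = 431 left.
January 1881 has 31 days: 431 − 31 = 400 left.
December 1880 has 31 days: 400 − 31 = 369 left.
November 1880 has 30 days: 369 − 30 = 339 left.
October 1880 has 31 days: 339 − 31 = 308 left.
September 1880 has 30 days: 308 − 30 = 278 left.
August 1880 has 31 days: 278 − 31 = 247 left.
July 1880 has 31 days: 247 − 31 = 216 left.
June 1880 has 30 days: 216 − 30 = 186 left.
May 1880 has 31 days: 186 − 31 = 155 left.
April 1880 has 30 days: 155 − 30 = 125 left.
March 1880 has 31 days: 125 − 31 = 94 left.
February 1880 has 29 days (1880 is a leap year): 94 − 29 = 65 left.
January 1880 has 31 days: 65 − 31 = 34 left.
December 1879 has 31 days: 34 − 31 = 3 left.
November 1879 has 30 days; 30 − 3 = 27 → November 27, 1879.
Counting back 3 weeks (= 21 days) from November 27, 1879:
27 − 21 = 6, still in November 1879.

November 6, 1879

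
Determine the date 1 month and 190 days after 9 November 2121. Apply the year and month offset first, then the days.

Advancing 1 month and 190 days from November 9, 2121: first the month/year part, then the days.
month 11 + 1 = 12 → December 2121.
Day 9 is valid in December, giving December 9, 2121.
Now add 190 days from December 9, 2121.
December has 31 days, so 31 − 9 = 22 days remain after December 9, 2121; 190 − 22 = 168 left.
January 2122 has 31 days: 168 − 31 = 137 left.
February 2122 has 28 days (2122 is not a leap year): 137 − 28 = 109 left.
March 2122 has 31 days: 109 − 31 = 78 left.
April 2122 has 30 days: 78 − 30 = 48 left.
May 2122 has 31 days: 48 − 31 = 17 left.
17 days into June 2122 → June 17, 2122.

June 17, 2122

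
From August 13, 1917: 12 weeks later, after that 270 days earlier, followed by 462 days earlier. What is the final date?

November 4, 1915

Advancing 12 weeks (= 84 days) from August 13, 1917:
August has 31 days, so 31 − 13 = 18 days remain after August 13, 1917; 84 − 18 = 66 left.
September 1917 has 30 days: 66 − 30 = 36 left.
October 1917 has 31 days: 36 − 31 = 5 left.
5 days into November 1917 → November 5, 1917.
Going back 270 days from November 5, 1917:
Going back 5 days from November 5, 1917 reaches the end of the previous month; 270 − 5 = 265 left.
October 1917 has 31 days: 265 − 31 = 234 left.
September 1917 has 30 days: 234 − 30 = 204 left.
August 1917 has 31 days: 204 − 31 = 173 left.
July 1917 has 31 days: 173 − 31 = 142 left.
June 1917 has 30 days: 142 − 30 = 112 left.
May 1917 has 31 days: 112 − 31 = 81 left.
April 1917 has 30 days: 81 − 30 = 51 left.
March 1917 has 31 days: 51 − 31 = 20 left.
February 1917 has 28 days; 28 − 20 = 8 → February 8, 1917.
Counting back 462 days from February 8, 1917:
Going back 8 days from February 8, 1917 reaches the end of the previous month; 462 − 8 = 454 left.
January 1917 has 31 days: 454 − 31 = 423 left.
December 1916 has 31 days: 423 − 31 = 392 left.
November 1916 has 30 days: 392 − 30 = 362 left.
October 1916 has 31 days: 362 − 31 = 331 left.
September 1916 has 30 days: 331 − 30 = 301 left.
August 1916 has 31 days: 301 − 31 = 270 left.
July 1916 has 31 days: 270 − 31 = 239 left.
June 1916 has 30 days: 239 − 30 = 209 left.
May 1916 has 31 days: 209 − 31 = 178 left.
April 1916 has 30 days: 178 − 30 = 148 left.
March 1916 has 31 days: 148 − 31 = 117 left.
February 1916 has 29 days (1916 is a leap year): 117 − 29 = 88 left.
January 1916 has 31 days: 88 − 31 = 57 left.
December 1915 has 31 days: 57 − 31 = 26 left.
November 1915 has 30 days; 30 − 26 = 4 → November 4, 1915.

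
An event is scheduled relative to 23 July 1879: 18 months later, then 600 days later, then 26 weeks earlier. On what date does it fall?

Adding 18 months from July 23, 1879:
month 7 + 18 = 25, which is month 1 of year 1881 → January 1881.
Day 23 is valid in January, giving January 23, 1881.
Advancing 600 days from January 23, 1881:
January has 31 days, so 31 − 23 = 8 days remain after January 23, 1881; 600 − 8 = 592 left.
February 1881 has 28 days (1881 is not a leap year): 592 − 28 = 564 left.
March 1881 has 31 days: 564 − 31 = 533 left.
April 1881 has 30 days: 533 − 30 = 503 left.
May 1881 has 31 days: 503 − 31 = 472 left.
June 1881 has 30 days: 472 − 30 = 442 left.
July 1881 has 31 days: 442 − 31 = 411 left.
August 1881 has 31 days: 411 − 31 = 380 left.
September 1881 has 30 days: 380 − 30 = 350 left.
October 1881 has 31 days: 350 − 31 = 319 left.
November 1881 has 30 days: 319 − 30 = 289 left.
December 1881 has 31 days: 289 − 31 = 258 left.
January 1882 has 31 days: 258 − 31 = 227 left.
February 1882 has 28 days (1882 is not a leap year): 227 − 28 = 199 left.
March 1882 has 31 days: 199 − 31 = 168 left.
April 1882 has 30 days: 168 − 30 = 138 left.
May 1882 has 31 days: 138 − 31 = 107 left.
June 1882 has 30 days: 107 − 30 = 77 left.
July 1882 has 31 days: 77 − 31 = 46 left.
August 1882 has 31 days: 46 − 31 = 15 left.
15 days into September 1882 → September 15, 1882.
Going back 26 weeks (= 182 days) from September 15, 1882:
Going back 15 days from September 15, 1882 reaches the end of the previous month; 182 − 15 = 167 left.
August 1882 has 31 days: 167 − 31 = 136 left.
July 1882 has 31 days: 136 − 31 = 105 left.
June 1882 has 30 days: 105 − 30 = 75 left.
May 1882 has 31 days: 75 − 31 = 44 left.
April 1882 has 30 days: 44 − 30 = 14 left.
March 1882 has 31 days; 31 − 14 = 17 → March 17, 1882.

March 17, 1882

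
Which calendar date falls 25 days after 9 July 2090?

Adding 25 days from July 9, 2090.
July has 31 days, so 31 − 9 = 22 days remain after July 9, 2090; 25 − 22 = 3 left.
3 days into August 2090 → August 3, 2090.

August 3, 2090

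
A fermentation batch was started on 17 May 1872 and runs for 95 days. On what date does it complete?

Adding 95 days from May 17, 1872.
May has 31 days, so 31 − 17 = 14 days remain after May 17, 1872; 95 − 14 = 81 left.
June 1872 has 30 days: 81 − 30 = 51 left.
July 1872 has 31 days: 51 − 31 = 20 left.
20 days into August 1872 → August 20, 1872.

August 20, 1872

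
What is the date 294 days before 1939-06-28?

Subtracting 294 days from June 28, 1939.
Going back 28 days from June 28, 1939 reaches the end of the previous month; 294 − 28 = 266 left.
May 1939 has 31 days: 266 − 31 = 235 left.
April 1939 has 30 days: 235 − 30 = 205 left.
March 1939 has 31 days: 205 − 31 = 174 left.
February 1939 has 28 days (1939 is not a leap year): 174 − 28 = 146 left.
January 1939 has 31 days: 146 − 31 = 115 left.
December 1938 has 31 days: 115 − 31 = 84 left.
November 1938 has 30 days: 84 − 30 = 54 left.
October 1938 has 31 days: 54 − 31 = 23 left.
September 1938 has 30 days; 30 − 23 = 7 → September 7, 1938.

September 7, 1938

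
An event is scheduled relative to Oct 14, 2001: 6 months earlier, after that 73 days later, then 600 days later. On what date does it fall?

February 16, 2003

Going back 6 months from October 14, 2001:
month 10 − 6 = 4 → April 2001.
Day 14 is valid in April, giving April 14, 2001.
Advancing 73 days from April 14, 2001:
April has 30 days, so 30 − 14 = 16 days remain after April 14, 2001; 73 − 16 = 57 left.
May 2001 has 31 days: 57 − 31 = 26 left.
26 days into June 2001 → June 26, 2001.
Adding 600 days from June 26, 2001:
June has 30 days, so 30 − 26 = 4 days remain after June 26, 2001; 600 − 4 = 596 left.
July 2001 has 31 days: 596 − 31 = 565 left.
August 2001 has 31 days: 565 − 31 = 534 left.
September 2001 has 30 days: 534 − 30 = 504 left.
October 2001 has 31 days: 504 − 31 = 473 left.
November 2001 has 30 days: 473 − 30 = 443 left.
December 2001 has 31 days: 443 − 31 = 412 left.
January 2002 has 31 days: 412 − 31 = 381 left.
February 2002 has 28 days (2002 is not a leap year): 381 − 28 = 353 left.
March 2002 has 31 days: 353 − 31 = 322 left.
April 2002 has 30 days: 322 − 30 = 292 left.
May 2002 has 31 days: 292 − 31 = 261 left.
June 2002 has 30 days: 261 − 30 = 231 left.
July 2002 has 31 days: 231 − 31 = 200 left.
August 2002 has 31 days: 200 − 31 = 169 left.
September 2002 has 30 days: 169 − 30 = 139 left.
October 2002 has 31 days: 139 − 31 = 108 left.
November 2002 has 30 days: 108 − 30 = 78 left.
December 2002 has 31 days: 78 − 31 = 47 left.
January 2003 has 31 days: 47 − 31 = 16 left.
16 days into February 2003 → February 16, 2003.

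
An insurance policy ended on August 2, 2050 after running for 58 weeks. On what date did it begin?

Going back 58 weeks = 406 days from August 2, 2050.
Going back 2 days from August 2, 2050 reaches the end of the previous month; 406 − 2 = 404 left.
July 2050 has 31 days: 404 − 31 = 373 left.
June 2050 has 30 days: 373 − 30 = 343 left.
May 2050 has 31 days: 343 − 31 = 312 left.
April 2050 has 30 days: 312 − 30 = 282 left.
March 2050 has 31 days: 282 − 31 = 251 left.
February 2050 has 28 days (2050 is not a leap year): 251 − 28 = 223 left.
January 2050 has 31 days: 223 − 31 = 192 left.
December 2049 has 31 days: 192 − 31 = 161 left.
November 2049 has 30 days: 161 − 30 = 131 left.
October 2049 has 31 days: 131 − 31 = 100 left.
September 2049 has 30 days: 100 − 30 = 70 left.
August 2049 has 31 days: 70 − 31 = 39 left.
July 2049 has 31 days: 39 − 31 = 8 left.
June 2049 has 30 days; 30 − 8 = 22 → June 22, 2049.

June 22, 2049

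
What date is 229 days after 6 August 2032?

Adding 229 days from August 6, 2032.
August has 31 days, so 31 − 6 = 25 days remain after August 6, 2032; 229 − 25 = 204 left.
September 2032 has 30 days: 204 − 30 = 174 left.
October 2032 has 31 days: 174 − 31 = 143 left.
November 2032 has 30 days: 143 − 30 = 113 left.
December 2032 has 31 days: 113 − 31 = 82 left.
January 2033 has 31 days: 82 − 31 = 51 left.
February 2033 has 28 days (2033 is not a leap year): 51 − 28 = 23 left.
23 days into March 2033 → March 23, 2033.

March 23, 2033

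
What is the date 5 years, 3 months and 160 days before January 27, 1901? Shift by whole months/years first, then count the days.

Subtracting 5 years, 3 months and 160 days from January 27, 1901: first the month/year part, then the days.
-5 years → 1896; month 1 − 3 = -2, which is month 10 of year 1895 → October 1895.
Day 27 is valid in October, giving October 27, 1895.
Now subtract 160 days from October 27, 1895.
Going back 27 days from October 27, 1895 reaches the end of the previous month; 160 − 27 = 133 left.
September 1895 has 30 days: 133 − 30 = 103 left.
August 1895 has 31 days: 103 − 31 = 72 left.
July 1895 has 31 days: 72 − 31 = 41 left.
June 1895 has 30 days: 41 − 30 = 11 left.
May 1895 has 31 days; 31 − 11 = 20 → May 20, 1895.

May 20, 1895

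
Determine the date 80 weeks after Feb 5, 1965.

Adding 80 weeks = 560 days from February 5, 1965.
February has 28 days, so 28 − 5 = 23 days remain after February 5, 1965; 560 − 23 = 537 left.
March 1965 has 31 days: 537 − 31 = 506 left.
April 1965 has 30 days: 506 − 30 = 476 left.
May 1965 has 31 days: 476 − 31 = 445 left.
June 1965 has 30 days: 445 − 30 = 415 left.
July 1965 has 31 days: 415 − 31 = 384 left.
August 1965 has 31 days: 384 − 31 = 353 left.
September 1965 has 30 days: 353 − 30 = 323 left.
October 1965 has 31 days: 323 − 31 = 292 left.
November 1965 has 30 days: 292 − 30 = 262 left.
December 1965 has 31 days: 262 − 31 = 231 left.
January 1966 has 31 days: 231 − 31 = 200 left.
February 1966 has 28 days (1966 is not a leap year): 200 − 28 = 172 left.
March 1966 has 31 days: 172 − 31 = 141 left.
April 1966 has 30 days: 141 − 30 = 111 left.
May 1966 has 31 days: 111 − 31 = 80 left.
June 1966 has 30 days: 80 − 30 = 50 left.
July 1966 has 31 days: 50 − 31 = 19 left.
19 days into August 1966 → August 19, 1966.

August 19, 1966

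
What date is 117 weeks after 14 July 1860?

October 11, 1862

Advancing 117 weeks = 819 days from July 14, 1860.
July has 31 days, so 31 − 14 = 17 days remain after July 14, 1860; 819 − 17 = 802 left.
August 1860 has 31 days: 802 − 31 = 771 left.
September 1860 has 30 days: 771 − 30 = 741 left.
October 1860 has 31 days: 741 − 31 = 710 left.
November 1860 has 30 days: 710 − 30 = 680 left.
December 1860 has 31 days: 680 − 31 = 649 left.
January 1861 has 31 days: 649 − 31 = 618 left.
February 1861 has 28 days (1861 is not a leap year): 618 − 28 = 590 left.
March 1861 has 31 days: 590 − 31 = 559 left.
April 1861 has 30 days: 559 − 30 = 529 left.
May 1861 has 31 days: 529 − 31 = 498 left.
June 1861 has 30 days: 498 − 30 = 468 left.
July 1861 has 31 days: 468 − 31 = 437 left.
August 1861 has 31 days: 437 − 31 = 406 left.
September 1861 has 30 days: 406 − 30 = 376 left.
October 1861 has 31 days: 376 − 31 = 345 left.
November 1861 has 30 days: 345 − 30 = 315 left.
December 1861 has 31 days: 315 − 31 = 284 left.
January 1862 has 31 days: 284 − 31 = 253 left.
February 1862 has 28 days (1862 is not a leap year): 253 − 28 = 225 left.
March 1862 has 31 days: 225 − 31 = 194 left.
April 1862 has 30 days: 194 − 30 = 164 left.
May 1862 has 31 days: 164 − 31 = 133 left.
June 1862 has 30 days: 133 − 30 = 103 left.
July 1862 has 31 days: 103 − 31 = 72 left.
August 1862 has 31 days: 72 − 31 = 41 left.
September 1862 has 30 days: 41 − 30 = 11 left.
11 days into October 1862 → October 11, 1862.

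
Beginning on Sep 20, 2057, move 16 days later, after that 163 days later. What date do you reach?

March 18, 2058

Advancing 16 days from September 20, 2057:
September has 30 days, so 30 − 20 = 10 days remain after September 20, 2057; 16 − 10 = 6 left.
6 days into October 2057 → October 6, 2057.
Counting forward 163 days from October 6, 2057:
October has 31 days, so 31 − 6 = 25 days remain after October 6, 2057; 163 − 25 = 138 left.
November 2057 has 30 days: 138 − 30 = 108 left.
December 2057 has 31 days: 108 − 31 = 77 left.
January 2058 has 31 days: 77 − 31 = 46 left.
February 2058 has 28 days (2058 is not a leap year): 46 − 28 = 18 left.
18 days into March 2058 → March 18, 2058.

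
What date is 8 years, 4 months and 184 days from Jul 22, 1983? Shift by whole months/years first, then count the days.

Counting forward 8 years, 4 months and 184 days from July 22, 1983: first the month/year part, then the days.
+8 years → 1991; month 7 + 4 = 11 → November 1991.
Day 22 is valid in November, giving November 22, 1991.
Now add 184 days from November 22, 1991.
November has 30 days, so 30 − 22 = 8 days remain after November 22, 1991; 184 − 8 = 176 left.
December 1991 has 31 days: 176 − 31 = 145 left.
January 1992 has 31 days: 145 − 31 = 114 left.
February 1992 has 29 days (1992 is a leap year): 114 − 29 = 85 left.
March 1992 has 31 days: 85 − 31 = 54 left.
April 1992 has 30 days: 54 − 30 = 24 left.
24 days into May 1992 → May 24, 1992.

May 24, 1992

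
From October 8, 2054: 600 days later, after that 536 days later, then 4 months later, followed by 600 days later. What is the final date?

Advancing 600 days from October 8, 2054:
October has 31 days, so 31 − 8 = 23 days remain after October 8, 2054; 600 − 23 = 577 left.
November 2054 has 30 days: 577 − 30 = 547 left.
December 2054 has 31 days: 547 − 31 = 516 left.
January 2055 has 31 days: 516 − 31 = 485 left.
February 2055 has 28 days (2055 is not a leap year): 485 − 28 = 457 left.
March 2055 has 31 days: 457 − 31 = 426 left.
April 2055 has 30 days: 426 − 30 = 396 left.
May 2055 has 31 days: 396 − 31 = 365 left.
June 2055 has 30 days: 365 − 30 = 335 left.
July 2055 has 31 days: 335 − 31 = 304 left.
August 2055 has 31 days: 304 − 31 = 273 left.
September 2055 has 30 days: 273 − 30 = 243 left.
October 2055 has 31 days: 243 − 31 = 212 left.
November 2055 has 30 days: 212 − 30 = 182 left.
December 2055 has 31 days: 182 − 31 = 151 left.
January 2056 has 31 days: 151 − 31 = 120 left.
February 2056 has 29 days (2056 is a leap year): 120 − 29 = 91 left.
March 2056 has 31 days: 91 − 31 = 60 left.
April 2056 has 30 days: 60 − 30 = 30 left.
30 days into May 2056 → May 30, 2056.
Advancing 536 days from May 30, 2056:
May has 31 days, so 31 − 30 = 1 day remains after May 30, 2056; 536 − 1 = 535 left.
June 2056 has 30 days: 535 − 30 = 505 left.
July 2056 has 31 days: 505 − 31 = 474 left.
August 2056 has 31 days: 474 − 31 = 443 left.
September 2056 has 30 days: 443 − 30 = 413 left.
October 2056 has 31 days: 413 − 31 = 382 left.
November 2056 has 30 days: 382 − 30 = 352 left.
December 2056 has 31 days: 352 − 31 = 321 left.
January 2057 has 31 days: 321 − 31 = 290 left.
February 2057 has 28 days (2057 is not a leap year): 290 − 28 = 262 left.
March 2057 has 31 days: 262 − 31 = 231 left.
April 2057 has 30 days: 231 − 30 = 201 left.
May 2057 has 31 days: 201 − 31 = 170 left.
June 2057 has 30 days: 170 − 30 = 140 left.
July 2057 has 31 days: 140 − 31 = 109 left.
August 2057 has 31 days: 109 − 31 = 78 left.
September 2057 has 30 days: 78 − 30 = 48 left.
October 2057 has 31 days: 48 − 31 = 17 left.
17 days into November 2057 → November 17, 2057.
Counting forward 4 months from November 17, 2057:
month 11 + 4 = 15, which is month 3 of year 2058 → March 2058.
Day 17 is valid in March, giving March 17, 2058.
Adding 600 days from March 17, 2058:
March has 31 days, so 31 − 17 = 14 days remain after March 17, 2058; 600 − 14 = 586 left.
April 2058 has 30 days: 586 − 30 = 556 left.
May 2058 has 31 days: 556 − 31 = 525 left.
June 2058 has 30 days: 525 − 30 = 495 left.
July 2058 has 31 days: 495 − 31 = 464 left.
August 2058 has 31 days: 464 − 31 = 433 left.
September 2058 has 30 days: 433 − 30 = 403 left.
October 2058 has 31 days: 403 − 31 = 372 left.
November 2058 has 30 days: 372 − 30 = 342 left.
December 2058 has 31 days: 342 − 31 = 311 left.
January 2059 has 31 days: 311 − 31 = 280 left.
February 2059 has 28 days (2059 is not a leap year): 280 − 28 = 252 left.
March 2059 has 31 days: 252 − 31 = 221 left.
April 2059 has 30 days: 221 − 30 = 191 left.
May 2059 has 31 days: 191 − 31 = 160 left.
June 2059 has 30 days: 160 − 30 = 130 left.
July 2059 has 31 days: 130 − 31 = 99 left.
August 2059 has 31 days: 99 − 31 = 68 left.
September 2059 has 30 days: 68 − 30 = 38 left.
October 2059 has 31 days: 38 − 31 = 7 left.
7 days into November 2059 → November 7, 2059.

November 7, 2059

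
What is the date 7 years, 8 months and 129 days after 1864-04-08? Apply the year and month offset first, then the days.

Advancing 7 years, 8 months and 129 days from April 8, 1864: first the month/year part, then the days.
+7 years → 1871; month 4 + 8 = 12 → December 1871.
Day 8 is valid in December, giving December 8, 1871.
Now add 129 days from December 8, 1871.
December has 31 days, so 31 − 8 = 23 days remain after December 8, 1871; 129 − 23 = 106 left.
January 1872 has 31 days: 106 − 31 = 75 left.
February 1872 has 29 days (1872 is a leap year): 75 − 29 = 46 left.
March 1872 has 31 days: 46 − 31 = 15 left.
15 days into April 1872 → April 15, 1872.

April 15, 1872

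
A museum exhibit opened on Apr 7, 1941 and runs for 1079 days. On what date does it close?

March 21, 1944

Advancing 1079 days from April 7, 1941.
April has 30 days, so 30 − 7 = 23 days remain after April 7, 1941; 1079 − 23 = 1056 left.
May 1941 has 31 days: 1056 − 31 = 1025 left.
June 1941 has 30 days: 1025 − 30 = 995 left.
July 1941 has 31 days: 995 − 31 = 964 left.
August 1941 has 31 days: 964 − 31 = 933 left.
September 1941 has 30 days: 933 − 30 = 903 left.
October 1941 has 31 days: 903 − 31 = 872 left.
November 1941 has 30 days: 872 − 30 = 842 left.
December 1941 has 31 days: 842 − 31 = 811 left.
January 1942 has 31 days: 811 − 31 = 780 left.
February 1942 has 28 days (1942 is not a leap year): 780 − 28 = 752 left.
March 1942 has 31 days: 752 − 31 = 721 left.
April 1942 has 30 days: 721 − 30 = 691 left.
May 1942 has 31 days: 691 − 31 = 660 left.
June 1942 has 30 days: 660 − 30 = 630 left.
July 1942 has 31 days: 630 − 31 = 599 left.
August 1942 has 31 days: 599 − 31 = 568 left.
September 1942 has 30 days: 568 − 30 = 538 left.
October 1942 has 31 days: 538 − 31 = 507 left.
November 1942 has 30 days: 507 − 30 = 477 left.
December 1942 has 31 days: 477 − 31 = 446 left.
January 1943 has 31 days: 446 − 31 = 415 left.
February 1943 has 28 days (1943 is not a leap year): 415 − 28 = 387 left.
March 1943 has 31 days: 387 − 31 = 356 left.
April 1943 has 30 days: 356 − 30 = 326 left.
May 1943 has 31 days: 326 − 31 = 295 left.
June 1943 has 30 days: 295 − 30 = 265 left.
July 1943 has 31 days: 265 − 31 = 234 left.
August 1943 has 31 days: 234 − 31 = 203 left.
September 1943 has 30 days: 203 − 30 = 173 left.
October 1943 has 31 days: 173 − 31 = 142 left.
November 1943 has 30 days: 142 − 30 = 112 left.
December 1943 has 31 days: 112 − 31 = 81 left.
January 1944 has 31 days: 81 − 31 = 50 left.
February 1944 has 29 days (1944 is a leap year): 50 − 29 = 21 left.
21 days into March 1944 → March 21, 1944.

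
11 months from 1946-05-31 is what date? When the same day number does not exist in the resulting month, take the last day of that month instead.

Counting forward 11 months from May 31, 1946.
month 5 + 11 = 16, which is month 4 of year 1947 → April 1947.
April 1947 has only 30 days and the start was day 31, so the date clamps to April 30, 1947.

April 30, 1947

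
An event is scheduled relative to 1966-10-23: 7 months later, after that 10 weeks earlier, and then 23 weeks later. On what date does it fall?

Advancing 7 months from October 23, 1966:
month 10 + 7 = 17, which is month 5 of year 1967 → May 1967.
Day 23 is valid in May, giving May 23, 1967.
Subtracting 10 weeks (= 70 days) from May 23, 1967:
Going back 23 days from May 23, 1967 reaches the end of the previous month; 70 − 23 = 47 left.
April 1967 has 30 days: 47 − 30 = 17 left.
March 1967 has 31 days; 31 − 17 = 14 → March 14, 1967.
Adding 23 weeks (= 161 days) from March 14, 1967:
March has 31 days, so 31 − 14 = 17 days remain after March 14, 1967; 161 − 17 = 144 left.
April 1967 has 30 days: 144 − 30 = 114 left.
May 1967 has 31 days: 114 − 31 = 83 left.
June 1967 has 30 days: 83 − 30 = 53 left.
July 1967 has 31 days: 53 − 31 = 22 left.
22 days into August 1967 → August 22, 1967.

August 22, 1967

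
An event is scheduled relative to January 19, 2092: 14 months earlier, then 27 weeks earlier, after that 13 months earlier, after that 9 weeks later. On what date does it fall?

June 16, 2089

Going back 14 months from January 19, 2092:
month 1 − 14 = -13, which is month 11 of year 2090 → November 2090.
Day 19 is valid in November, giving November 19, 2090.
Subtracting 27 weeks (= 189 days) from November 19, 2090:
Going back 19 days from November 19, 2090 reaches the end of the previous month; 189 − 19 = 170 left.
October 2090 has 31 days: 170 − 31 = 139 left.
September 2090 has 30 days: 139 − 30 = 109 left.
August 2090 has 31 days: 109 − 31 = 78 left.
July 2090 has 31 days: 78 − 31 = 47 left.
June 2090 has 30 days: 47 − 30 = 17 left.
May 2090 has 31 days; 31 − 17 = 14 → May 14, 2090.
Counting back 13 months from May 14, 2090:
month 5 − 13 = -8, which is month 4 of year 2089 → April 2089.
Day 14 is valid in April, giving April 14, 2089.
Adding 9 weeks (= 63 days) from April 14, 2089:
April has 30 days, so 30 − 14 = 16 days remain after April 14, 2089; 63 − 16 = 47 left.
May 2089 has 31 days: 47 − 31 = 16 left.
16 days into June 2089 → June 16, 2089.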